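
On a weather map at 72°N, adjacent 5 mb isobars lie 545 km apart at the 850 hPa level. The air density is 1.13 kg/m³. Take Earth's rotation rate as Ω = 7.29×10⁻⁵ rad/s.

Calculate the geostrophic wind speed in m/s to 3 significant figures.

Coriolis parameter at 72°N:
f = 2Ω sin φ = 2 × 7.29×10⁻⁵ × sin 72° = 1.39×10⁻⁴ s⁻¹
Pressure gradient: |∂P/∂n| = 500 Pa / 545000 m = 9.17×10⁻⁴ Pa/m
Geostrophic balance (pressure-gradient force = Coriolis force):
V_g = (1/(fρ)) |∂P/∂n| = 9.17×10⁻⁴ / (1.39×10⁻⁴ × 1.13) = 5.86 m/s

5.86 m/s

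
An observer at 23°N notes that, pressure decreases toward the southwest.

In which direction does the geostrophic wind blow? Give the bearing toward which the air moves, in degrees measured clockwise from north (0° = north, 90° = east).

The pressure-gradient force points toward the southwest (bearing 225°).
Geostrophic balance: in the Northern Hemisphere the Coriolis force deflects motion to the right, so the geostrophic wind blows 90° to the right of the pressure-gradient force (low pressure on the left).
Rotating 225° by 90° clockwise gives 315° — the wind blows toward the northwest.

315°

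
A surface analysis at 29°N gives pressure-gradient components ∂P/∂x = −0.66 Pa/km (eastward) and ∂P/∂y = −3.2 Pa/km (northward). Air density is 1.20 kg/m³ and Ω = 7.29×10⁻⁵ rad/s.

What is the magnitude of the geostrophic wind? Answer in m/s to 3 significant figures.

38.5 m/s

Coriolis parameter at 29°N:
f = 2Ω sin φ = 2 × 7.29×10⁻⁵ × sin 29° = 7.07×10⁻⁵ s⁻¹
Component geostrophic relations (x east, y north):
u_g = −(1/(fρ)) ∂P/∂y,  v_g = (1/(fρ)) ∂P/∂x
u_g = −(−3.2×10⁻³)/(7.07×10⁻⁵ × 1.20) = 37.7 m/s;  v_g = (−0.66×10⁻³)/(7.07×10⁻⁵ × 1.20) = −7.78 m/s
|V_g| = √(u_g² + v_g²) = 38.5 m/s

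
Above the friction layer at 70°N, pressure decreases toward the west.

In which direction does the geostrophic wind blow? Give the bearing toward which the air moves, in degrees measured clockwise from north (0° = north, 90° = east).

The pressure-gradient force points toward the west (bearing 270°).
Geostrophic balance: in the Northern Hemisphere the Coriolis force deflects motion to the right, so the geostrophic wind blows 90° to the right of the pressure-gradient force (low pressure on the left).
Rotating 270° by 90° clockwise gives 000° — the wind blows toward the north.

000°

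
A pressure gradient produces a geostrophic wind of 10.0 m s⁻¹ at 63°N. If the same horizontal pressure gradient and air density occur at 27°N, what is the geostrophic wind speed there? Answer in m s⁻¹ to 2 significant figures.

With the same pressure gradient and density, V_g ∝ 1/f ∝ 1/sin φ.
V₂ = V₁ · sin φ₁ / sin φ₂ = 10.0 × sin 63° / sin 27°
V₂ = 10.0 × 0.8910/0.4540 = 20 m s⁻¹

20 m s⁻¹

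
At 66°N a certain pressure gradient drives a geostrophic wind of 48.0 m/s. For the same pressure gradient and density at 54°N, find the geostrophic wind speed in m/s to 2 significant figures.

With the same pressure gradient and density, V_g ∝ 1/f ∝ 1/sin φ.
V₂ = V₁ · sin φ₁ / sin φ₂ = 48.0 × sin 66° / sin 54°
V₂ = 48.0 × 0.9135/0.8090 = 54 m/s

54 m/s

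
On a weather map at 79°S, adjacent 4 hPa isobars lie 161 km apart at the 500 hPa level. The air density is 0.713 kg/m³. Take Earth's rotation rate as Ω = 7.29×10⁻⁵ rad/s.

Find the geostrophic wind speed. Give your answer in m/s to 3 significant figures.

Coriolis parameter at 79°S:
f = 2Ω sin φ = 2 × 7.29×10⁻⁵ × sin 79° = 1.43×10⁻⁴ s⁻¹
Pressure gradient: |∂P/∂n| = 400 Pa / 161000 m = 2.48×10⁻³ Pa/m
Geostrophic balance (pressure-gradient force = Coriolis force):
V_g = (1/(fρ)) |∂P/∂n| = 2.48×10⁻³ / (1.43×10⁻⁴ × 0.713) = 24.3 m/s

24.3 m/s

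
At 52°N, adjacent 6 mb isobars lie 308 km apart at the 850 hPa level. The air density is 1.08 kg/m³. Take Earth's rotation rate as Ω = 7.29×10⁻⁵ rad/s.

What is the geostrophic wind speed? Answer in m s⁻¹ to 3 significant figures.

15.7 m s⁻¹

Coriolis parameter at 52°N:
f = 2Ω sin φ = 2 × 7.29×10⁻⁵ × sin 52° = 1.15×10⁻⁴ s⁻¹
Pressure gradient: |∂P/∂n| = 600 Pa / 308000 m = 1.95×10⁻³ Pa/m
Geostrophic balance (pressure-gradient force = Coriolis force):
V_g = (1/(fρ)) |∂P/∂n| = 1.95×10⁻³ / (1.15×10⁻⁴ × 1.08) = 15.7 m/s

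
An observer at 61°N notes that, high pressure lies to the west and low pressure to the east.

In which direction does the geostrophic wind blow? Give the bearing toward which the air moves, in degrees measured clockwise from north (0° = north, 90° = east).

180°

The pressure-gradient force points toward the east (bearing 090°).
Geostrophic balance: in the Northern Hemisphere the Coriolis force deflects motion to the right, so the geostrophic wind blows 90° to the right of the pressure-gradient force (low pressure on the left).
Rotating 090° by 90° clockwise gives 180° — the wind blows toward the south.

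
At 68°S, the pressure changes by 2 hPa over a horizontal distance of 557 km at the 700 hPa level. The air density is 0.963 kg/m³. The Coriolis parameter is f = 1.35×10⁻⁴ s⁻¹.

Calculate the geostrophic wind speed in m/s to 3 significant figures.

Pressure gradient: |∂P/∂n| = 200 Pa / 557000 m = 3.59×10⁻⁴ Pa/m
Geostrophic balance (pressure-gradient force = Coriolis force):
V_g = (1/(fρ)) |∂P/∂n| = 3.59×10⁻⁴ / (1.35×10⁻⁴ × 0.963) = 2.76 m/s

2.76 m/s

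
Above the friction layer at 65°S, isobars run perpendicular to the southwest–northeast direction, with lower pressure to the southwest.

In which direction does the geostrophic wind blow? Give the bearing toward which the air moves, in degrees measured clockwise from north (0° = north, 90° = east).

135°

The pressure-gradient force points toward the southwest (bearing 225°).
Geostrophic balance: in the Southern Hemisphere the Coriolis force deflects motion to the left, so the geostrophic wind blows 90° to the left of the pressure-gradient force (low pressure on the right).
Rotating 225° by 90° counterclockwise gives 135° — the wind blows toward the southeast.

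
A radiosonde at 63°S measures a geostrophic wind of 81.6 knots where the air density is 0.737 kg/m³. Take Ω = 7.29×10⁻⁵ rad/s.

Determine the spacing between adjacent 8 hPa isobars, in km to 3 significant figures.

199 km

Coriolis parameter at 63°S:
f = 2Ω sin φ = 2 × 7.29×10⁻⁵ × sin 63° = 1.30×10⁻⁴ s⁻¹
Wind speed in SI: 81.6 knots = 42.0 m/s
Geostrophic balance rearranged: |∂P/∂n| = f ρ V_g
|∂P/∂n| = 1.30×10⁻⁴ × 0.737 × 42.0 = 4.02×10⁻³ Pa/m
Isobar spacing: Δn = ΔP/|∂P/∂n| = 800 Pa / 4.02×10⁻³ Pa/m = 199047 m ≈ 199 km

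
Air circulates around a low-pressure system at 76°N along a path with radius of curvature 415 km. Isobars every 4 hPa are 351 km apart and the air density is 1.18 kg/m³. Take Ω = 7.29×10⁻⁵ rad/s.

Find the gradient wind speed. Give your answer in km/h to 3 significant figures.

22.2 km/h

Coriolis parameter at 76°N:
f = 2Ω sin φ = 2 × 7.29×10⁻⁵ × sin 76° = 1.41×10⁻⁴ s⁻¹
Pressure gradient: |∂P/∂n| = 400 Pa / 351000 m = 1.14×10⁻³ Pa/m
Geostrophic speed: V_g = |∂P/∂n|/(fρ) = 1.14×10⁻³/(1.41×10⁻⁴ × 1.18) = 6.83 m/s
Around a low, centrifugal force acts outward with Coriolis, so pressure-gradient force balances both:
(1/ρ)|∂P/∂n| = fV + V²/R  →  V² + fR·V − fR·V_g = 0
With fR = 1.41×10⁻⁴ × 415×10³ m = 58.7 m/s:
V = [−fR + √((fR)² + 4 fR V_g)]/2 = [−58.7 + √(58.7² + 4×58.7×6.83)]/2 = 6.18 m/s
Subgeostrophic (V < V_g = 6.83 m/s), as expected around a low.
Converting: 6.18 m/s × 3.6 = 22.2 km/h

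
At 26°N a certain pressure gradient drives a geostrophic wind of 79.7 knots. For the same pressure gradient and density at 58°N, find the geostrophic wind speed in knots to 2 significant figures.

With the same pressure gradient and density, V_g ∝ 1/f ∝ 1/sin φ.
V₂ = V₁ · sin φ₁ / sin φ₂ = 79.7 × sin 26° / sin 58°
V₂ = 79.7 × 0.4384/0.8480 = 41 knots

41 knots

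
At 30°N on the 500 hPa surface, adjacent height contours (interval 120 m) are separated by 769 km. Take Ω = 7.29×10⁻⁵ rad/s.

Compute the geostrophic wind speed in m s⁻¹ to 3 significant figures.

21.0 m s⁻¹

Coriolis parameter at 30°N:
f = 2Ω sin φ = 2 × 7.29×10⁻⁵ × sin 30° = 7.29×10⁻⁵ s⁻¹
Height gradient: |∂Z/∂n| = 120 m / 769000 m = 1.56×10⁻⁴
On a pressure surface, geostrophic balance gives V_g = (g/f)|∂Z/∂n|:
V_g = 9.81 × 1.56×10⁻⁴ / 7.29×10⁻⁵ = 21.0 m/s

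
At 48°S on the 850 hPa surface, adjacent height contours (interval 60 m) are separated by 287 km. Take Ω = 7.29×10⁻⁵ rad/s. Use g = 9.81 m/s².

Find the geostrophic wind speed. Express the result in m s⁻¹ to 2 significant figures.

19 m s⁻¹

Coriolis parameter at 48°S:
f = 2Ω sin φ = 2 × 7.29×10⁻⁵ × sin 48° = 1.08×10⁻⁴ s⁻¹
Height gradient: |∂Z/∂n| = 60 m / 287000 m = 2.09×10⁻⁴
On a pressure surface, geostrophic balance gives V_g = (g/f)|∂Z/∂n|:
V_g = 9.81 × 2.09×10⁻⁴ / 1.08×10⁻⁴ = 18.9 m/s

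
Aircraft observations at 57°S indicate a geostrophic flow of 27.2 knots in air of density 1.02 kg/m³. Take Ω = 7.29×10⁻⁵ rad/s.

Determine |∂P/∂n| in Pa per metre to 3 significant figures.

Coriolis parameter at 57°S:
f = 2Ω sin φ = 2 × 7.29×10⁻⁵ × sin 57° = 1.22×10⁻⁴ s⁻¹
Wind speed in SI: 27.2 knots = 14.0 m/s
Geostrophic balance rearranged: |∂P/∂n| = f ρ V_g
|∂P/∂n| = 1.22×10⁻⁴ × 1.02 × 14.0 = 1.75×10⁻³ Pa/m

1.75×10⁻³ Pa/m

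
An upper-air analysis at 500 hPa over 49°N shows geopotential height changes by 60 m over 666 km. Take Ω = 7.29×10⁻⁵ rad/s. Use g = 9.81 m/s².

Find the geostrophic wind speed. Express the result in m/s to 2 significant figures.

Coriolis parameter at 49°N:
f = 2Ω sin φ = 2 × 7.29×10⁻⁵ × sin 49° = 1.10×10⁻⁴ s⁻¹
Height gradient: |∂Z/∂n| = 60 m / 666000 m = 9.01×10⁻⁵
On a pressure surface, geostrophic balance gives V_g = (g/f)|∂Z/∂n|:
V_g = 9.81 × 9.01×10⁻⁵ / 1.10×10⁻⁴ = 8.03 m/s

8.0 m/s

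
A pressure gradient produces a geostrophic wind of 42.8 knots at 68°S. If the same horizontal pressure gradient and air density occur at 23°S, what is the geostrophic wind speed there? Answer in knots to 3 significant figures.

102 knots

With the same pressure gradient and density, V_g ∝ 1/f ∝ 1/sin φ.
V₂ = V₁ · sin φ₁ / sin φ₂ = 42.8 × sin 68° / sin 23°
V₂ = 42.8 × 0.9272/0.3907 = 102 knots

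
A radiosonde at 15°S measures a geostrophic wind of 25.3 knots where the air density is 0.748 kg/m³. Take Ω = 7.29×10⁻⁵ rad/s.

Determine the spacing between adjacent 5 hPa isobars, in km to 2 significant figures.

Coriolis parameter at 15°S:
f = 2Ω sin φ = 2 × 7.29×10⁻⁵ × sin 15° = 3.77×10⁻⁵ s⁻¹
Wind speed in SI: 25.3 knots = 13.0 m/s
Geostrophic balance rearranged: |∂P/∂n| = f ρ V_g
|∂P/∂n| = 3.77×10⁻⁵ × 0.748 × 13.0 = 3.67×10⁻⁴ Pa/m
Isobar spacing: Δn = ΔP/|∂P/∂n| = 500 Pa / 3.67×10⁻⁴ Pa/m = 1360993 m ≈ 1400 km

1400 km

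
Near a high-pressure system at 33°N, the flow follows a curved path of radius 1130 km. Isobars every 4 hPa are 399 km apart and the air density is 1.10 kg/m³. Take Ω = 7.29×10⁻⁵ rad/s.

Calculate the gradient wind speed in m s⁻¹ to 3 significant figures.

13.5 m s⁻¹

Coriolis parameter at 33°N:
f = 2Ω sin φ = 2 × 7.29×10⁻⁵ × sin 33° = 7.94×10⁻⁵ s⁻¹
Pressure gradient: |∂P/∂n| = 400 Pa / 399000 m = 1.00×10⁻³ Pa/m
Geostrophic speed: V_g = |∂P/∂n|/(fρ) = 1.00×10⁻³/(7.94×10⁻⁵ × 1.10) = 11.5 m/s
Around a high, pressure-gradient force acts outward with centrifugal, so Coriolis balances both:
fV = (1/ρ)|∂P/∂n| + V²/R  →  V² − fR·V + fR·V_g = 0
With fR = 7.94×10⁻⁵ × 1130×10³ m = 89.7 m/s:
V = [fR − √((fR)² − 4 fR V_g)]/2 = [89.7 − √(89.7² − 4×89.7×11.5)]/2 = 13.5 m/s
Supergeostrophic (V > V_g = 11.5 m/s), as expected around a high.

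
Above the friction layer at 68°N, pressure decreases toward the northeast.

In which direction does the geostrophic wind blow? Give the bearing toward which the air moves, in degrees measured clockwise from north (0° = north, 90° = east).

The pressure-gradient force points toward the northeast (bearing 045°).
Geostrophic balance: in the Northern Hemisphere the Coriolis force deflects motion to the right, so the geostrophic wind blows 90° to the right of the pressure-gradient force (low pressure on the left).
Rotating 045° by 90° clockwise gives 135° — the wind blows toward the southeast.

135°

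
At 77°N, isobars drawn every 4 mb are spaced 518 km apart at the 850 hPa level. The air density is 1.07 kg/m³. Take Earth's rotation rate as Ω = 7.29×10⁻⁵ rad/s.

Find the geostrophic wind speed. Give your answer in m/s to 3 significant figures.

5.08 m/s

Coriolis parameter at 77°N:
f = 2Ω sin φ = 2 × 7.29×10⁻⁵ × sin 77° = 1.42×10⁻⁴ s⁻¹
Pressure gradient: |∂P/∂n| = 400 Pa / 518000 m = 7.72×10⁻⁴ Pa/m
Geostrophic balance (pressure-gradient force = Coriolis force):
V_g = (1/(fρ)) |∂P/∂n| = 7.72×10⁻⁴ / (1.42×10⁻⁴ × 1.07) = 5.08 m/s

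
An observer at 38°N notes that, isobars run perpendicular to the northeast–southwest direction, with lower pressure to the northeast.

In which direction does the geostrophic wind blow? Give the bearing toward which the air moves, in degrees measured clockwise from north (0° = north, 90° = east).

135°

The pressure-gradient force points toward the northeast (bearing 045°).
Geostrophic balance: in the Northern Hemisphere the Coriolis force deflects motion to the right, so the geostrophic wind blows 90° to the right of the pressure-gradient force (low pressure on the left).
Rotating 045° by 90° clockwise gives 135° — the wind blows toward the southeast.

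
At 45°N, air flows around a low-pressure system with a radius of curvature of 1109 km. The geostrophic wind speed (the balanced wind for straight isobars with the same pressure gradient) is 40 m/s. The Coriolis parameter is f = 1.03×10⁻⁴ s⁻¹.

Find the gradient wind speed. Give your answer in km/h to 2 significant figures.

110 km/h

Around a low, centrifugal force acts outward with Coriolis, so pressure-gradient force balances both:
(1/ρ)|∂P/∂n| = fV + V²/R  →  V² + fR·V − fR·V_g = 0
With fR = 1.03×10⁻⁴ × 1109×10³ m = 114 m/s:
V = [−fR + √((fR)² + 4 fR V_g)]/2 = [−114 + √(114² + 4×114×40)]/2 = 31.4 m/s
Subgeostrophic (V < V_g = 40 m/s), as expected around a low.
Converting: 31.4 m/s × 3.6 = 110 km/h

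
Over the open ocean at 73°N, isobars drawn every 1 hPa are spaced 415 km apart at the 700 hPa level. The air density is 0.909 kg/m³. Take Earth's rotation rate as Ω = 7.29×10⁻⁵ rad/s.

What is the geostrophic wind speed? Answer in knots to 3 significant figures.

3.70 knots

Coriolis parameter at 73°N:
f = 2Ω sin φ = 2 × 7.29×10⁻⁵ × sin 73° = 1.39×10⁻⁴ s⁻¹
Pressure gradient: |∂P/∂n| = 100 Pa / 415000 m = 2.41×10⁻⁴ Pa/m
Geostrophic balance (pressure-gradient force = Coriolis force):
V_g = (1/(fρ)) |∂P/∂n| = 2.41×10⁻⁴ / (1.39×10⁻⁴ × 0.909) = 1.90 m/s
Converting: 1.90 m/s × 1.944 = 3.70 knots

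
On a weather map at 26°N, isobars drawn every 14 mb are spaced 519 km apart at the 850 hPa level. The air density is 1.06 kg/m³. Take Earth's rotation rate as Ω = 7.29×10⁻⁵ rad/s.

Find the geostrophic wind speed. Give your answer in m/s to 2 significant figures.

40 m/s

Coriolis parameter at 26°N:
f = 2Ω sin φ = 2 × 7.29×10⁻⁵ × sin 26° = 6.39×10⁻⁵ s⁻¹
Pressure gradient: |∂P/∂n| = 1400 Pa / 519000 m = 2.70×10⁻³ Pa/m
Geostrophic balance (pressure-gradient force = Coriolis force):
V_g = (1/(fρ)) |∂P/∂n| = 2.70×10⁻³ / (6.39×10⁻⁵ × 1.06) = 39.8 m/s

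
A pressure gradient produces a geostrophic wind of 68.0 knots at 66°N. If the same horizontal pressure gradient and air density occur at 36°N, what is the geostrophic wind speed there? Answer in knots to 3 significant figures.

With the same pressure gradient and density, V_g ∝ 1/f ∝ 1/sin φ.
V₂ = V₁ · sin φ₁ / sin φ₂ = 68.0 × sin 66° / sin 36°
V₂ = 68.0 × 0.9135/0.5878 = 106 knots

106 knots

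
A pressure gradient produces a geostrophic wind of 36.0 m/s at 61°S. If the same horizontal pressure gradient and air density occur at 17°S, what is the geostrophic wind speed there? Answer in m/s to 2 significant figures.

With the same pressure gradient and density, V_g ∝ 1/f ∝ 1/sin φ.
V₂ = V₁ · sin φ₁ / sin φ₂ = 36.0 × sin 61° / sin 17°
V₂ = 36.0 × 0.8746/0.2924 = 110 m/s

110 m/s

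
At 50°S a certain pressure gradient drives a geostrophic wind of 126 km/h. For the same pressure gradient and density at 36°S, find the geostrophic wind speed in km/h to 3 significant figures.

With the same pressure gradient and density, V_g ∝ 1/f ∝ 1/sin φ.
V₂ = V₁ · sin φ₁ / sin φ₂ = 126 × sin 50° / sin 36°
V₂ = 126 × 0.7660/0.5878 = 164 km/h

164 km/h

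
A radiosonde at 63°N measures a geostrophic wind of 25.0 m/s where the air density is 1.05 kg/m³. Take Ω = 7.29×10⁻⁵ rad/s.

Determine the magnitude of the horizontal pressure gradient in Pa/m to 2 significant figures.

3.4×10⁻³ Pa/m

Coriolis parameter at 63°N:
f = 2Ω sin φ = 2 × 7.29×10⁻⁵ × sin 63° = 1.30×10⁻⁴ s⁻¹
Geostrophic balance rearranged: |∂P/∂n| = f ρ V_g
|∂P/∂n| = 1.30×10⁻⁴ × 1.05 × 25.0 = 3.41×10⁻³ Pa/m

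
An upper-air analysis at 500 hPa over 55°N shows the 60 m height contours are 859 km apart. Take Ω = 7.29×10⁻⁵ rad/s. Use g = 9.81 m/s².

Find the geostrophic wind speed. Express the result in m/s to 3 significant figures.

Coriolis parameter at 55°N:
f = 2Ω sin φ = 2 × 7.29×10⁻⁵ × sin 55° = 1.19×10⁻⁴ s⁻¹
Height gradient: |∂Z/∂n| = 60 m / 859000 m = 6.98×10⁻⁵
On a pressure surface, geostrophic balance gives V_g = (g/f)|∂Z/∂n|:
V_g = 9.81 × 6.98×10⁻⁵ / 1.19×10⁻⁴ = 5.74 m/s

5.74 m/s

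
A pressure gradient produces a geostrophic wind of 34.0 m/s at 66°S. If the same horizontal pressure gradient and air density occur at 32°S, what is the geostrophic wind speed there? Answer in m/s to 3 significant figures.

58.6 m/s

With the same pressure gradient and density, V_g ∝ 1/f ∝ 1/sin φ.
V₂ = V₁ · sin φ₁ / sin φ₂ = 34.0 × sin 66° / sin 32°
V₂ = 34.0 × 0.9135/0.5299 = 58.6 m/s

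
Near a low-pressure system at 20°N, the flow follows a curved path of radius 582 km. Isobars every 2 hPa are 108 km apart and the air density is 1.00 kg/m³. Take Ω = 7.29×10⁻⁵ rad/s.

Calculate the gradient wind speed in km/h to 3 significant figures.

Coriolis parameter at 20°N:
f = 2Ω sin φ = 2 × 7.29×10⁻⁵ × sin 20° = 4.99×10⁻⁵ s⁻¹
Pressure gradient: |∂P/∂n| = 200 Pa / 108000 m = 1.85×10⁻³ Pa/m
Geostrophic speed: V_g = |∂P/∂n|/(fρ) = 1.85×10⁻³/(4.99×10⁻⁵ × 1.00) = 37.1 m/s
Around a low, centrifugal force acts outward with Coriolis, so pressure-gradient force balances both:
(1/ρ)|∂P/∂n| = fV + V²/R  →  V² + fR·V − fR·V_g = 0
With fR = 4.99×10⁻⁵ × 582×10³ m = 29.0 m/s:
V = [−fR + √((fR)² + 4 fR V_g)]/2 = [−29.0 + √(29.0² + 4×29.0×37.1)]/2 = 21.4 m/s
Subgeostrophic (V < V_g = 37.1 m/s), as expected around a low.
Converting: 21.4 m/s × 3.6 = 77.0 km/h

77.0 km/h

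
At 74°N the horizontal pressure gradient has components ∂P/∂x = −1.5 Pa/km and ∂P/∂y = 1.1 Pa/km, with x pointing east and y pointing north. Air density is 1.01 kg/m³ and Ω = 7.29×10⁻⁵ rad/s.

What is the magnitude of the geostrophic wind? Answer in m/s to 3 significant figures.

Coriolis parameter at 74°N:
f = 2Ω sin φ = 2 × 7.29×10⁻⁵ × sin 74° = 1.40×10⁻⁴ s⁻¹
Component geostrophic relations (x east, y north):
u_g = −(1/(fρ)) ∂P/∂y,  v_g = (1/(fρ)) ∂P/∂x
u_g = −(1.1×10⁻³)/(1.40×10⁻⁴ × 1.01) = −7.77 m/s;  v_g = (−1.5×10⁻³)/(1.40×10⁻⁴ × 1.01) = −10.6 m/s
|V_g| = √(u_g² + v_g²) = 13.1 m/s

13.1 m/s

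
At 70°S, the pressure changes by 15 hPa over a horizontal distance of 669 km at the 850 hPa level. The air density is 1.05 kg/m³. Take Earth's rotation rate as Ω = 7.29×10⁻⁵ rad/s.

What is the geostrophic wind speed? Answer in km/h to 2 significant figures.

56 km/h

Coriolis parameter at 70°S:
f = 2Ω sin φ = 2 × 7.29×10⁻⁵ × sin 70° = 1.37×10⁻⁴ s⁻¹
Pressure gradient: |∂P/∂n| = 1500 Pa / 669000 m = 2.24×10⁻³ Pa/m
Geostrophic balance (pressure-gradient force = Coriolis force):
V_g = (1/(fρ)) |∂P/∂n| = 2.24×10⁻³ / (1.37×10⁻⁴ × 1.05) = 15.6 m/s
Converting: 15.6 m/s × 3.6 = 56 km/h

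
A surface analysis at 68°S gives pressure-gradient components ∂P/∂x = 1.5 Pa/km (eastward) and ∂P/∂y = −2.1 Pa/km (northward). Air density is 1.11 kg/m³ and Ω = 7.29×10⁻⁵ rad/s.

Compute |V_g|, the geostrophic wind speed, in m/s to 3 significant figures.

17.2 m/s

Coriolis parameter at 68°S:
f = 2Ω sin φ = 2 × 7.29×10⁻⁵ × sin 68° = 1.35×10⁻⁴ s⁻¹
In the Southern Hemisphere f is negative: f = −1.35×10⁻⁴ s⁻¹.
Component geostrophic relations (x east, y north):
u_g = −(1/(fρ)) ∂P/∂y,  v_g = (1/(fρ)) ∂P/∂x
u_g = −(−2.1×10⁻³)/(−1.35×10⁻⁴ × 1.11) = −14.0 m/s;  v_g = (1.5×10⁻³)/(−1.35×10⁻⁴ × 1.11) = −10.00 m/s
|V_g| = √(u_g² + v_g²) = 17.2 m/s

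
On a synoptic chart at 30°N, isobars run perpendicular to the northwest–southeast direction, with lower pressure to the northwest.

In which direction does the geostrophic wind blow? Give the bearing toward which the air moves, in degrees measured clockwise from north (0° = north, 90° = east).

The pressure-gradient force points toward the northwest (bearing 315°).
Geostrophic balance: in the Northern Hemisphere the Coriolis force deflects motion to the right, so the geostrophic wind blows 90° to the right of the pressure-gradient force (low pressure on the left).
Rotating 315° by 90° clockwise gives 045° — the wind blows toward the northeast.

045°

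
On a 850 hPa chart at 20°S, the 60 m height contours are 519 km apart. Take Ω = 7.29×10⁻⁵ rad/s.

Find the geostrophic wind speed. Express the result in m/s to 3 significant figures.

Coriolis parameter at 20°S:
f = 2Ω sin φ = 2 × 7.29×10⁻⁵ × sin 20° = 4.99×10⁻⁵ s⁻¹
Height gradient: |∂Z/∂n| = 60 m / 519000 m = 1.16×10⁻⁴
On a pressure surface, geostrophic balance gives V_g = (g/f)|∂Z/∂n|:
V_g = 9.81 × 1.16×10⁻⁴ / 4.99×10⁻⁵ = 22.7 m/s

22.7 m/s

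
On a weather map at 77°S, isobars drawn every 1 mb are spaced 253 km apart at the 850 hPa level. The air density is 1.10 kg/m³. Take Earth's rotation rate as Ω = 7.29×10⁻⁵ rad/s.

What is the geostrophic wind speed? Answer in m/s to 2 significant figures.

2.5 m/s

Coriolis parameter at 77°S:
f = 2Ω sin φ = 2 × 7.29×10⁻⁵ × sin 77° = 1.42×10⁻⁴ s⁻¹
Pressure gradient: |∂P/∂n| = 100 Pa / 253000 m = 3.95×10⁻⁴ Pa/m
Geostrophic balance (pressure-gradient force = Coriolis force):
V_g = (1/(fρ)) |∂P/∂n| = 3.95×10⁻⁴ / (1.42×10⁻⁴ × 1.10) = 2.53 m/s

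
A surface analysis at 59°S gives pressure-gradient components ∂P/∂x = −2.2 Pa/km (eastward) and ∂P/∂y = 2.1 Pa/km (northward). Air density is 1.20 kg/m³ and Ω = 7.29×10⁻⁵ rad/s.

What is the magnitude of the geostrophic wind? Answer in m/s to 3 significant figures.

Coriolis parameter at 59°S:
f = 2Ω sin φ = 2 × 7.29×10⁻⁵ × sin 59° = 1.25×10⁻⁴ s⁻¹
In the Southern Hemisphere f is negative: f = −1.25×10⁻⁴ s⁻¹.
Component geostrophic relations (x east, y north):
u_g = −(1/(fρ)) ∂P/∂y,  v_g = (1/(fρ)) ∂P/∂x
u_g = −(2.1×10⁻³)/(−1.25×10⁻⁴ × 1.20) = 14.0 m/s;  v_g = (−2.2×10⁻³)/(−1.25×10⁻⁴ × 1.20) = 14.7 m/s
|V_g| = √(u_g² + v_g²) = 20.3 m/s

20.3 m/s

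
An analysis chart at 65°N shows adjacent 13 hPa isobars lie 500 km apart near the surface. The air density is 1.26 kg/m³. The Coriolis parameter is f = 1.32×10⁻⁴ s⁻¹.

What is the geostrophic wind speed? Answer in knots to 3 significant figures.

30.4 knots

Pressure gradient: |∂P/∂n| = 1300 Pa / 500000 m = 2.60×10⁻³ Pa/m
Geostrophic balance (pressure-gradient force = Coriolis force):
V_g = (1/(fρ)) |∂P/∂n| = 2.60×10⁻³ / (1.32×10⁻⁴ × 1.26) = 15.6 m/s
Converting: 15.6 m/s × 1.944 = 30.4 knots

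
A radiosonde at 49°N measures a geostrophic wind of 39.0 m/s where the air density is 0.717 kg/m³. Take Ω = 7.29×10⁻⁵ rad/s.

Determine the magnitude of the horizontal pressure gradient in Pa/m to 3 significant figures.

3.08×10⁻³ Pa/m

Coriolis parameter at 49°N:
f = 2Ω sin φ = 2 × 7.29×10⁻⁵ × sin 49° = 1.10×10⁻⁴ s⁻¹
Geostrophic balance rearranged: |∂P/∂n| = f ρ V_g
|∂P/∂n| = 1.10×10⁻⁴ × 0.717 × 39.0 = 3.08×10⁻³ Pa/m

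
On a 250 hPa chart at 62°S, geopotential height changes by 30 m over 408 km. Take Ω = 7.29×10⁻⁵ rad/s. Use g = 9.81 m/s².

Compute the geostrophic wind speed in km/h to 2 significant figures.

Coriolis parameter at 62°S:
f = 2Ω sin φ = 2 × 7.29×10⁻⁵ × sin 62° = 1.29×10⁻⁴ s⁻¹
Height gradient: |∂Z/∂n| = 30 m / 408000 m = 7.35×10⁻⁵
On a pressure surface, geostrophic balance gives V_g = (g/f)|∂Z/∂n|:
V_g = 9.81 × 7.35×10⁻⁵ / 1.29×10⁻⁴ = 5.60 m/s
Converting: 5.60 m/s × 3.6 = 20 km/h

20 km/h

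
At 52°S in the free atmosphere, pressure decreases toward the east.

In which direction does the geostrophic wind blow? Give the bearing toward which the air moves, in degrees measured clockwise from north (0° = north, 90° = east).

000°

The pressure-gradient force points toward the east (bearing 090°).
Geostrophic balance: in the Southern Hemisphere the Coriolis force deflects motion to the left, so the geostrophic wind blows 90° to the left of the pressure-gradient force (low pressure on the right).
Rotating 090° by 90° counterclockwise gives 000° — the wind blows toward the north.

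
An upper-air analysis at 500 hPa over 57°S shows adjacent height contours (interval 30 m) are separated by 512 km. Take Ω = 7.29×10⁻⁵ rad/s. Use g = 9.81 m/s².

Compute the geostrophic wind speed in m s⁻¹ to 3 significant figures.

4.70 m s⁻¹

Coriolis parameter at 57°S:
f = 2Ω sin φ = 2 × 7.29×10⁻⁵ × sin 57° = 1.22×10⁻⁴ s⁻¹
Height gradient: |∂Z/∂n| = 30 m / 512000 m = 5.86×10⁻⁵
On a pressure surface, geostrophic balance gives V_g = (g/f)|∂Z/∂n|:
V_g = 9.81 × 5.86×10⁻⁵ / 1.22×10⁻⁴ = 4.70 m/s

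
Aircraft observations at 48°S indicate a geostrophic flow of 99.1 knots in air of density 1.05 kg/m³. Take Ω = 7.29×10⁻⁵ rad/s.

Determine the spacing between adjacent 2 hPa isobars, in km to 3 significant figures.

Coriolis parameter at 48°S:
f = 2Ω sin φ = 2 × 7.29×10⁻⁵ × sin 48° = 1.08×10⁻⁴ s⁻¹
Wind speed in SI: 99.1 knots = 51.0 m/s
Geostrophic balance rearranged: |∂P/∂n| = f ρ V_g
|∂P/∂n| = 1.08×10⁻⁴ × 1.05 × 51.0 = 5.80×10⁻³ Pa/m
Isobar spacing: Δn = ΔP/|∂P/∂n| = 200 Pa / 5.80×10⁻³ Pa/m = 34482 m ≈ 34.5 km

34.5 km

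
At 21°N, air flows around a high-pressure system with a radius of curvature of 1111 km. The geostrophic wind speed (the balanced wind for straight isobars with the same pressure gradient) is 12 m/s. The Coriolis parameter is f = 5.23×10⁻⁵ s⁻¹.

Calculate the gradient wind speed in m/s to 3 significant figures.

Around a high, pressure-gradient force acts outward with centrifugal, so Coriolis balances both:
fV = (1/ρ)|∂P/∂n| + V²/R  →  V² − fR·V + fR·V_g = 0
With fR = 5.23×10⁻⁵ × 1111×10³ m = 58.1 m/s:
V = [fR − √((fR)² − 4 fR V_g)]/2 = [58.1 − √(58.1² − 4×58.1×12)]/2 = 16.9 m/s
Supergeostrophic (V > V_g = 12 m/s), as expected around a high.

16.9 m/s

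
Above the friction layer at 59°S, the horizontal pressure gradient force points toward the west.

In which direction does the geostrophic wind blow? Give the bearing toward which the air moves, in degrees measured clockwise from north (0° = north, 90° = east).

The pressure-gradient force points toward the west (bearing 270°).
Geostrophic balance: in the Southern Hemisphere the Coriolis force deflects motion to the left, so the geostrophic wind blows 90° to the left of the pressure-gradient force (low pressure on the right).
Rotating 270° by 90° counterclockwise gives 180° — the wind blows toward the south.

180°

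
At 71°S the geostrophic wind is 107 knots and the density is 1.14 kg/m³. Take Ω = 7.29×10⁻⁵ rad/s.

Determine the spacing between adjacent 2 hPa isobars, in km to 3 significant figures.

23.1 km

Coriolis parameter at 71°S:
f = 2Ω sin φ = 2 × 7.29×10⁻⁵ × sin 71° = 1.38×10⁻⁴ s⁻¹
Wind speed in SI: 107 knots = 55.0 m/s
Geostrophic balance rearranged: |∂P/∂n| = f ρ V_g
|∂P/∂n| = 1.38×10⁻⁴ × 1.14 × 55.0 = 8.65×10⁻³ Pa/m
Isobar spacing: Δn = ΔP/|∂P/∂n| = 200 Pa / 8.65×10⁻³ Pa/m = 23119 m ≈ 23.1 km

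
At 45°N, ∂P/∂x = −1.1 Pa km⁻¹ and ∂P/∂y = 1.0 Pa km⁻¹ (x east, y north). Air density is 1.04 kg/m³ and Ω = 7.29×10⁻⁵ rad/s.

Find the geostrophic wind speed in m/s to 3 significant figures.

13.9 m/s

Coriolis parameter at 45°N:
f = 2Ω sin φ = 2 × 7.29×10⁻⁵ × sin 45° = 1.03×10⁻⁴ s⁻¹
Component geostrophic relations (x east, y north):
u_g = −(1/(fρ)) ∂P/∂y,  v_g = (1/(fρ)) ∂P/∂x
u_g = −(1.0×10⁻³)/(1.03×10⁻⁴ × 1.04) = −9.33 m/s;  v_g = (−1.1×10⁻³)/(1.03×10⁻⁴ × 1.04) = −10.3 m/s
|V_g| = √(u_g² + v_g²) = 13.9 m/s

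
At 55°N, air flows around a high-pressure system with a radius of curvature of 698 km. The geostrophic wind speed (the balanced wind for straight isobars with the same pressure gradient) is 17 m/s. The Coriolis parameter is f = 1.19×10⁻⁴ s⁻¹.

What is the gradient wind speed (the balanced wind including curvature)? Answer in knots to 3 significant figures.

Around a high, pressure-gradient force acts outward with centrifugal, so Coriolis balances both:
fV = (1/ρ)|∂P/∂n| + V²/R  →  V² − fR·V + fR·V_g = 0
With fR = 1.19×10⁻⁴ × 698×10³ m = 83.1 m/s:
V = [fR − √((fR)² − 4 fR V_g)]/2 = [83.1 − √(83.1² − 4×83.1×17)]/2 = 23.8 m/s
Supergeostrophic (V > V_g = 17 m/s), as expected around a high.
Converting: 23.8 m/s × 1.944 = 46.4 knots

46.4 knots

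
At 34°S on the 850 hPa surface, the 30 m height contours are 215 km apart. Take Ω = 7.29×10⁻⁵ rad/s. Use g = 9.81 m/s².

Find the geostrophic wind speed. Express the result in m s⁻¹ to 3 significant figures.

Coriolis parameter at 34°S:
f = 2Ω sin φ = 2 × 7.29×10⁻⁵ × sin 34° = 8.15×10⁻⁵ s⁻¹
Height gradient: |∂Z/∂n| = 30 m / 215000 m = 1.40×10⁻⁴
On a pressure surface, geostrophic balance gives V_g = (g/f)|∂Z/∂n|:
V_g = 9.81 × 1.40×10⁻⁴ / 8.15×10⁻⁵ = 16.8 m/s

16.8 m s⁻¹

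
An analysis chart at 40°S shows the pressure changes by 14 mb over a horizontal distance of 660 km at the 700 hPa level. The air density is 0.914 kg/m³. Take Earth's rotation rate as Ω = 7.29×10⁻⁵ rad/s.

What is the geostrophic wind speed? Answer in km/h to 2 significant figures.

89 km/h

Coriolis parameter at 40°S:
f = 2Ω sin φ = 2 × 7.29×10⁻⁵ × sin 40° = 9.37×10⁻⁵ s⁻¹
Pressure gradient: |∂P/∂n| = 1400 Pa / 660000 m = 2.12×10⁻³ Pa/m
Geostrophic balance (pressure-gradient force = Coriolis force):
V_g = (1/(fρ)) |∂P/∂n| = 2.12×10⁻³ / (9.37×10⁻⁵ × 0.914) = 24.8 m/s
Converting: 24.8 m/s × 3.6 = 89 km/h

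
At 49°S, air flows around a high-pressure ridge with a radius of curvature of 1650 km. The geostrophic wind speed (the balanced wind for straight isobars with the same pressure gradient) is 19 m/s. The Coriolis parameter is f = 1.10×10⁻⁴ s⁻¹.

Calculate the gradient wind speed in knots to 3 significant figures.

41.9 knots

Around a high, pressure-gradient force acts outward with centrifugal, so Coriolis balances both:
fV = (1/ρ)|∂P/∂n| + V²/R  →  V² − fR·V + fR·V_g = 0
With fR = 1.10×10⁻⁴ × 1650×10³ m = 181 m/s:
V = [fR − √((fR)² − 4 fR V_g)]/2 = [181 − √(181² − 4×181×19)]/2 = 21.6 m/s
Supergeostrophic (V > V_g = 19 m/s), as expected around a high.
Converting: 21.6 m/s × 1.944 = 41.9 knots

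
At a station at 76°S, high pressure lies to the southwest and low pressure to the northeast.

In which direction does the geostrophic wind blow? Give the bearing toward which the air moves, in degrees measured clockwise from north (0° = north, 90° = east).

315°

The pressure-gradient force points toward the northeast (bearing 045°).
Geostrophic balance: in the Southern Hemisphere the Coriolis force deflects motion to the left, so the geostrophic wind blows 90° to the left of the pressure-gradient force (low pressure on the right).
Rotating 045° by 90° counterclockwise gives 315° — the wind blows toward the northwest.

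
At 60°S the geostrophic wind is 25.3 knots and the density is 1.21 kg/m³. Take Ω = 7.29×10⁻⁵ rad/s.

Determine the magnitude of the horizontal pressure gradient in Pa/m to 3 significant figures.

Coriolis parameter at 60°S:
f = 2Ω sin φ = 2 × 7.29×10⁻⁵ × sin 60° = 1.26×10⁻⁴ s⁻¹
Wind speed in SI: 25.3 knots = 13.0 m/s
Geostrophic balance rearranged: |∂P/∂n| = f ρ V_g
|∂P/∂n| = 1.26×10⁻⁴ × 1.21 × 13.0 = 1.99×10⁻³ Pa/m

1.99×10⁻³ Pa/m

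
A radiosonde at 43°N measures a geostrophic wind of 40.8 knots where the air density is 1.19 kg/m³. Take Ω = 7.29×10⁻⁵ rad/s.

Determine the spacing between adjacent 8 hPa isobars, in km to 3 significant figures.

Coriolis parameter at 43°N:
f = 2Ω sin φ = 2 × 7.29×10⁻⁵ × sin 43° = 9.94×10⁻⁵ s⁻¹
Wind speed in SI: 40.8 knots = 21.0 m/s
Geostrophic balance rearranged: |∂P/∂n| = f ρ V_g
|∂P/∂n| = 9.94×10⁻⁵ × 1.19 × 21.0 = 2.48×10⁻³ Pa/m
Isobar spacing: Δn = ΔP/|∂P/∂n| = 800 Pa / 2.48×10⁻³ Pa/m = 322110 m ≈ 322 km

322 km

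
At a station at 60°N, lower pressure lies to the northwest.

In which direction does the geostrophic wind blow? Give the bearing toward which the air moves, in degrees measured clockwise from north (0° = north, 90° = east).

045°

The pressure-gradient force points toward the northwest (bearing 315°).
Geostrophic balance: in the Northern Hemisphere the Coriolis force deflects motion to the right, so the geostrophic wind blows 90° to the right of the pressure-gradient force (low pressure on the left).
Rotating 315° by 90° clockwise gives 045° — the wind blows toward the northeast.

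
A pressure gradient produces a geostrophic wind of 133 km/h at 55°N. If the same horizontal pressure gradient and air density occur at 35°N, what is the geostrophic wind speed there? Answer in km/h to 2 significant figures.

With the same pressure gradient and density, V_g ∝ 1/f ∝ 1/sin φ.
V₂ = V₁ · sin φ₁ / sin φ₂ = 133 × sin 55° / sin 35°
V₂ = 133 × 0.8192/0.5736 = 190 km/h

190 km/h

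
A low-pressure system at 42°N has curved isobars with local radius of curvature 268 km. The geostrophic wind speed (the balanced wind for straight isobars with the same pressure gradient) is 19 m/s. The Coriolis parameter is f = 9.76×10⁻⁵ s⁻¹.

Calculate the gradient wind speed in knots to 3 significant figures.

Around a low, centrifugal force acts outward with Coriolis, so pressure-gradient force balances both:
(1/ρ)|∂P/∂n| = fV + V²/R  →  V² + fR·V − fR·V_g = 0
With fR = 9.76×10⁻⁵ × 268×10³ m = 26.2 m/s:
V = [−fR + √((fR)² + 4 fR V_g)]/2 = [−26.2 + √(26.2² + 4×26.2×19)]/2 = 12.8 m/s
Subgeostrophic (V < V_g = 19 m/s), as expected around a low.
Converting: 12.8 m/s × 1.944 = 24.8 knots

24.8 knots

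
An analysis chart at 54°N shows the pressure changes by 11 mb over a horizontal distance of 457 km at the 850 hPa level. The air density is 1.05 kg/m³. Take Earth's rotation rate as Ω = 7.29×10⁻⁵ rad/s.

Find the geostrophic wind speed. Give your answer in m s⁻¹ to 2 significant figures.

19 m s⁻¹

Coriolis parameter at 54°N:
f = 2Ω sin φ = 2 × 7.29×10⁻⁵ × sin 54° = 1.18×10⁻⁴ s⁻¹
Pressure gradient: |∂P/∂n| = 1100 Pa / 457000 m = 2.41×10⁻³ Pa/m
Geostrophic balance (pressure-gradient force = Coriolis force):
V_g = (1/(fρ)) |∂P/∂n| = 2.41×10⁻³ / (1.18×10⁻⁴ × 1.05) = 19.4 m/s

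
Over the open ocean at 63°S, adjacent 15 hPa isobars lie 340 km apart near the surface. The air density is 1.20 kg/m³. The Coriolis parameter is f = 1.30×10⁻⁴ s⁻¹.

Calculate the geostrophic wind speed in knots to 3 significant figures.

55.0 knots

Pressure gradient: |∂P/∂n| = 1500 Pa / 340000 m = 4.41×10⁻³ Pa/m
Geostrophic balance (pressure-gradient force = Coriolis force):
V_g = (1/(fρ)) |∂P/∂n| = 4.41×10⁻³ / (1.30×10⁻⁴ × 1.20) = 28.3 m/s
Converting: 28.3 m/s × 1.944 = 55.0 knots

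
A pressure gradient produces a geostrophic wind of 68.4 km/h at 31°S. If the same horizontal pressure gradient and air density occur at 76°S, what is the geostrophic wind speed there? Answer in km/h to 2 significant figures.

With the same pressure gradient and density, V_g ∝ 1/f ∝ 1/sin φ.
V₂ = V₁ · sin φ₁ / sin φ₂ = 68.4 × sin 31° / sin 76°
V₂ = 68.4 × 0.5150/0.9703 = 36 km/h

36 km/h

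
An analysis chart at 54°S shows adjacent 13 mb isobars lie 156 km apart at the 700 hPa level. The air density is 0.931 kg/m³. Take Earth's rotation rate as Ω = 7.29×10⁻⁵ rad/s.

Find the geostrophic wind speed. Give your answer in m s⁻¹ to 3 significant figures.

75.9 m s⁻¹

Coriolis parameter at 54°S:
f = 2Ω sin φ = 2 × 7.29×10⁻⁵ × sin 54° = 1.18×10⁻⁴ s⁻¹
Pressure gradient: |∂P/∂n| = 1300 Pa / 156000 m = 8.33×10⁻³ Pa/m
Geostrophic balance (pressure-gradient force = Coriolis force):
V_g = (1/(fρ)) |∂P/∂n| = 8.33×10⁻³ / (1.18×10⁻⁴ × 0.931) = 75.9 m/s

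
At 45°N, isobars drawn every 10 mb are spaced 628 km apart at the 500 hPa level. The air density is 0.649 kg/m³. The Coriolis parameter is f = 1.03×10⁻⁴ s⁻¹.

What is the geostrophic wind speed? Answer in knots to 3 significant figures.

Pressure gradient: |∂P/∂n| = 1000 Pa / 628000 m = 1.59×10⁻³ Pa/m
Geostrophic balance (pressure-gradient force = Coriolis force):
V_g = (1/(fρ)) |∂P/∂n| = 1.59×10⁻³ / (1.03×10⁻⁴ × 0.649) = 23.8 m/s
Converting: 23.8 m/s × 1.944 = 46.3 knots

46.3 knots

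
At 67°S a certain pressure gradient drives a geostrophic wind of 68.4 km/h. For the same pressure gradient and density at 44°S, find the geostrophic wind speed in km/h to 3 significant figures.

With the same pressure gradient and density, V_g ∝ 1/f ∝ 1/sin φ.
V₂ = V₁ · sin φ₁ / sin φ₂ = 68.4 × sin 67° / sin 44°
V₂ = 68.4 × 0.9205/0.6947 = 90.6 km/h

90.6 km/h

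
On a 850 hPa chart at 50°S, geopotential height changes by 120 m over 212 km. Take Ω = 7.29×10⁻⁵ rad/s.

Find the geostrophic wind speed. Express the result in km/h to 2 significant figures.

Coriolis parameter at 50°S:
f = 2Ω sin φ = 2 × 7.29×10⁻⁵ × sin 50° = 1.12×10⁻⁴ s⁻¹
Height gradient: |∂Z/∂n| = 120 m / 212000 m = 5.66×10⁻⁴
On a pressure surface, geostrophic balance gives V_g = (g/f)|∂Z/∂n|:
V_g = 9.81 × 5.66×10⁻⁴ / 1.12×10⁻⁴ = 49.7 m/s
Converting: 49.7 m/s × 3.6 = 180 km/h

180 km/h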